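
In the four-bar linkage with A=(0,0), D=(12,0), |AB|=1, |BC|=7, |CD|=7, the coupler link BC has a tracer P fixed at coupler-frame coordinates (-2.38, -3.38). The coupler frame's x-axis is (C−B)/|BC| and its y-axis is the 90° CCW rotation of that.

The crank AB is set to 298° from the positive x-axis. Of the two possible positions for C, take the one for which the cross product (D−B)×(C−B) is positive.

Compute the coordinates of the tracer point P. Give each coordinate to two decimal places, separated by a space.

A=(0,0), D=(12.00,0)
B = A + 1.00·(cos298°, sin298°) = (0.4695, -0.8829)
|BD| = 11.5643
circle(B,7.00) ∩ circle(D,7.00): a=5.7821, h=3.9455
  candidates: C₊=(5.9335,3.4925) cross=45.627; C₋=(6.5360,-4.3754) cross=-45.627
  mode + wants cross > 0 → take C=(5.9335,3.4925) (cross=45.627)
ex = (C−B)/|BC| = (0.7806,0.6251); ey = (-0.6251,0.7806)
P = B + -2.38·ex + -3.38·ey = (0.7244,-5.0089)

0.72 -5.01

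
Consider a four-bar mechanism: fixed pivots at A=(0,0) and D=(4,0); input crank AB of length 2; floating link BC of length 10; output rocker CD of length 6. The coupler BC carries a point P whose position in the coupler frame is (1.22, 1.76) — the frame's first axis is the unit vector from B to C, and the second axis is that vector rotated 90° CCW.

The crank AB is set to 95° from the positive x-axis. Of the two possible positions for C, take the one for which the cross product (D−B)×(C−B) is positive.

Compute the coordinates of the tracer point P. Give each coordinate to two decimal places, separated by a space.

A=(0,0), D=(4.00,0)
B = A + 2.00·(cos95°, sin95°) = (-0.1743, 1.9924)
|BD| = 4.6254
circle(B,10.00) ∩ circle(D,6.00): a=9.2310, h=3.8456
  candidates: C₊=(9.8129,1.4867) cross=17.787; C₋=(6.4999,-5.4544) cross=-17.787
  mode + wants cross > 0 → take C=(9.8129,1.4867) (cross=17.787)
ex = (C−B)/|BC| = (0.9987,-0.0506); ey = (0.0506,0.9987)
P = B + 1.22·ex + 1.76·ey = (1.1331,3.6884)

1.13 3.69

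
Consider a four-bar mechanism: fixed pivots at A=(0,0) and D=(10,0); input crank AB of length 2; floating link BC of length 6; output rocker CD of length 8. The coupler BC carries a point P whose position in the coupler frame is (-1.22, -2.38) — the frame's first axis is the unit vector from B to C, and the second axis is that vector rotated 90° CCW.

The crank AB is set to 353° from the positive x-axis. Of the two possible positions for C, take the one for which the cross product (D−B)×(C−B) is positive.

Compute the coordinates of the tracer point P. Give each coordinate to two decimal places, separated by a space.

3.79 -2.22

A=(0,0), D=(10.00,0)
B = A + 2.00·(cos353°, sin353°) = (1.9851, -0.2437)
|BD| = 8.0186
circle(B,6.00) ∩ circle(D,8.00): a=2.2634, h=5.5567
  candidates: C₊=(4.0785,5.3792) cross=44.557; C₋=(4.4163,-5.7291) cross=-44.557
  mode + wants cross > 0 → take C=(4.0785,5.3792) (cross=44.557)
ex = (C−B)/|BC| = (0.3489,0.9372); ey = (-0.9372,0.3489)
P = B + -1.22·ex + -2.38·ey = (3.7899,-2.2175)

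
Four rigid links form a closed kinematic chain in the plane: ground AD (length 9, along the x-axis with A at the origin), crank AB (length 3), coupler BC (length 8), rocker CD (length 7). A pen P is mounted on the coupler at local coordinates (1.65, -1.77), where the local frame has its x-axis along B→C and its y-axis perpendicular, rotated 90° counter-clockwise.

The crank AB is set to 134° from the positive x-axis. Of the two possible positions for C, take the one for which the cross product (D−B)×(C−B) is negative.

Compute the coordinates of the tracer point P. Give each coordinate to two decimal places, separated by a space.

A=(0,0), D=(9.00,0)
B = A + 3.00·(cos134°, sin134°) = (-2.0840, 2.1580)
|BD| = 11.2921
circle(B,8.00) ∩ circle(D,7.00): a=6.3102, h=4.9174
  candidates: C₊=(5.0497,5.7789) cross=55.528; C₋=(3.1702,-3.8747) cross=-55.528
  mode - wants cross < 0 → take C=(3.1702,-3.8747) (cross=-55.528)
ex = (C−B)/|BC| = (0.6568,-0.7541); ey = (0.7541,0.6568)
P = B + 1.65·ex + -1.77·ey = (-2.3350,-0.2487)

-2.34 -0.25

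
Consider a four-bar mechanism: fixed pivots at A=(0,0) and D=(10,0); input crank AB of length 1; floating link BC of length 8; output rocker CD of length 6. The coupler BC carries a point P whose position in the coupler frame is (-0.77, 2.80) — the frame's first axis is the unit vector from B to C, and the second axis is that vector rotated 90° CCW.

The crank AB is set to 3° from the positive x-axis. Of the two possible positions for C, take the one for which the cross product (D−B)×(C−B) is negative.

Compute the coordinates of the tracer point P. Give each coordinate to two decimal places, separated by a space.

A=(0,0), D=(10.00,0)
B = A + 1.00·(cos3°, sin3°) = (0.9986, 0.0523)
|BD| = 9.0015
circle(B,8.00) ∩ circle(D,6.00): a=6.0561, h=5.2273
  candidates: C₊=(7.0850,5.2443) cross=47.053; C₋=(7.0242,-5.2100) cross=-47.053
  mode - wants cross < 0 → take C=(7.0242,-5.2100) (cross=-47.053)
ex = (C−B)/|BC| = (0.7532,-0.6578); ey = (0.6578,0.7532)
P = B + -0.77·ex + 2.80·ey = (2.2605,2.6678)

2.26 2.67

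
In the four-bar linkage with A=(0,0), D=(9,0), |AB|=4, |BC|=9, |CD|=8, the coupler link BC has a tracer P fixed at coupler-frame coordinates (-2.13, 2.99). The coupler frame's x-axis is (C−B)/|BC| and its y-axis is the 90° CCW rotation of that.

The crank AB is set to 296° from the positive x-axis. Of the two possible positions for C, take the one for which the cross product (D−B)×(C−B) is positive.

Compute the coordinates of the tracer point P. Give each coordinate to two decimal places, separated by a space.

-1.51 -5.28

A=(0,0), D=(9.00,0)
B = A + 4.00·(cos296°, sin296°) = (1.7535, -3.5952)
|BD| = 8.0893
circle(B,9.00) ∩ circle(D,8.00): a=5.0954, h=7.4187
  candidates: C₊=(3.0209,5.3151) cross=60.012; C₋=(9.6151,-7.9763) cross=-60.012
  mode + wants cross > 0 → take C=(3.0209,5.3151) (cross=60.012)
ex = (C−B)/|BC| = (0.1408,0.9900); ey = (-0.9900,0.1408)
P = B + -2.13·ex + 2.99·ey = (-1.5067,-5.2829)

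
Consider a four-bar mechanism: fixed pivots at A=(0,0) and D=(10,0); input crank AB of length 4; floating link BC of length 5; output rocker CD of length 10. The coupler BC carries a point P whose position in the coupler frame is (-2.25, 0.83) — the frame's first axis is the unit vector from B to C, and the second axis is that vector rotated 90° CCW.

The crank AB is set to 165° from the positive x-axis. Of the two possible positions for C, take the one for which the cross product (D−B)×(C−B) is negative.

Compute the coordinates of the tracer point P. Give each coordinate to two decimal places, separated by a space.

-5.20 3.03

A=(0,0), D=(10.00,0)
B = A + 4.00·(cos165°, sin165°) = (-3.8637, 1.0353)
|BD| = 13.9023
circle(B,5.00) ∩ circle(D,10.00): a=4.2538, h=2.6278
  candidates: C₊=(0.5739,3.3391) cross=36.533; C₋=(0.1826,-1.9020) cross=-36.533
  mode - wants cross < 0 → take C=(0.1826,-1.9020) (cross=-36.533)
ex = (C−B)/|BC| = (0.8093,-0.5875); ey = (0.5875,0.8093)
P = B + -2.25·ex + 0.83·ey = (-5.1969,3.0287)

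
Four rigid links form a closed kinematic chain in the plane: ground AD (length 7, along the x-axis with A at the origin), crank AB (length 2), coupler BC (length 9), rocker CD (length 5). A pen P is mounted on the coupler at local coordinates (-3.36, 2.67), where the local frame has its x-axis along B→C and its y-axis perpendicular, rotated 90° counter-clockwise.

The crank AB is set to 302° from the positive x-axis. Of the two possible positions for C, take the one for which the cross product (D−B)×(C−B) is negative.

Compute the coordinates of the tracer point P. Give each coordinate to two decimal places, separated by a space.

-1.42 1.81

A=(0,0), D=(7.00,0)
B = A + 2.00·(cos302°, sin302°) = (1.0598, -1.6961)
|BD| = 6.1776
circle(B,9.00) ∩ circle(D,5.00): a=7.6213, h=4.7870
  candidates: C₊=(7.0740,4.9995) cross=29.572; C₋=(9.7026,-4.2067) cross=-29.572
  mode - wants cross < 0 → take C=(9.7026,-4.2067) (cross=-29.572)
ex = (C−B)/|BC| = (0.9603,-0.2790); ey = (0.2790,0.9603)
P = B + -3.36·ex + 2.67·ey = (-1.4220,1.8052)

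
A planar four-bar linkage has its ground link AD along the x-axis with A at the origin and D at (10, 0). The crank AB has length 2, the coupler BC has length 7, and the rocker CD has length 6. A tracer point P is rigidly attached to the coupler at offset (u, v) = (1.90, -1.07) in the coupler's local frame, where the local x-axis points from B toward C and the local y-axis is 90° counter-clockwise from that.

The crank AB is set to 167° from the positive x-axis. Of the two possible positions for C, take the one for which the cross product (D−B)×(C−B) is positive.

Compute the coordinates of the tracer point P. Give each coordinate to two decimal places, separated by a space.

A=(0,0), D=(10.00,0)
B = A + 2.00·(cos167°, sin167°) = (-1.9487, 0.4499)
|BD| = 11.9572
circle(B,7.00) ∩ circle(D,6.00): a=6.5222, h=2.5418
  candidates: C₊=(4.6645,2.7445) cross=30.393; C₋=(4.4732,-2.3355) cross=-30.393
  mode + wants cross > 0 → take C=(4.6645,2.7445) (cross=30.393)
ex = (C−B)/|BC| = (0.9447,0.3278); ey = (-0.3278,0.9447)
P = B + 1.90·ex + -1.07·ey = (0.1970,0.0618)

0.20 0.06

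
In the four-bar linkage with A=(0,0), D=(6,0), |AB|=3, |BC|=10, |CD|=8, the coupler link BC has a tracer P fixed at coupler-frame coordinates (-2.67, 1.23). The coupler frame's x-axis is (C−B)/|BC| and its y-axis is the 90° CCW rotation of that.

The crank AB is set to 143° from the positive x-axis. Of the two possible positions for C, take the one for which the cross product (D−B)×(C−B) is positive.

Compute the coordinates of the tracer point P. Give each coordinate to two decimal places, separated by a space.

-5.26 1.12

A=(0,0), D=(6.00,0)
B = A + 3.00·(cos143°, sin143°) = (-2.3959, 1.8054)
|BD| = 8.5878
circle(B,10.00) ∩ circle(D,8.00): a=6.3899, h=7.6921
  candidates: C₊=(5.4683,7.9823) cross=66.059; C₋=(2.2341,-7.0582) cross=-66.059
  mode + wants cross > 0 → take C=(5.4683,7.9823) (cross=66.059)
ex = (C−B)/|BC| = (0.7864,0.6177); ey = (-0.6177,0.7864)
P = B + -2.67·ex + 1.23·ey = (-5.2554,1.1235)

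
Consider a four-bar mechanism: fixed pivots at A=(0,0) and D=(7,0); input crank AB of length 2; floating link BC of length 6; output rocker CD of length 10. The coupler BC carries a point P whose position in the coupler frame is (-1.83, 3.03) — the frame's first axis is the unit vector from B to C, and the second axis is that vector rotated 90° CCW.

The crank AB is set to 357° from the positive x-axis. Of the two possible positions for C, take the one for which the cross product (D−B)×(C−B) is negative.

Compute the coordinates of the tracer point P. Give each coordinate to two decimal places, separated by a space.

5.50 -0.61

A=(0,0), D=(7.00,0)
B = A + 2.00·(cos357°, sin357°) = (1.9973, -0.1047)
|BD| = 5.0038
circle(B,6.00) ∩ circle(D,10.00): a=-3.8932, h=4.5654
  candidates: C₊=(-1.9906,4.3783) cross=22.845; C₋=(-1.7996,-4.7505) cross=-22.845
  mode - wants cross < 0 → take C=(-1.7996,-4.7505) (cross=-22.845)
ex = (C−B)/|BC| = (-0.6328,-0.7743); ey = (0.7743,-0.6328)
P = B + -1.83·ex + 3.03·ey = (5.5015,-0.6051)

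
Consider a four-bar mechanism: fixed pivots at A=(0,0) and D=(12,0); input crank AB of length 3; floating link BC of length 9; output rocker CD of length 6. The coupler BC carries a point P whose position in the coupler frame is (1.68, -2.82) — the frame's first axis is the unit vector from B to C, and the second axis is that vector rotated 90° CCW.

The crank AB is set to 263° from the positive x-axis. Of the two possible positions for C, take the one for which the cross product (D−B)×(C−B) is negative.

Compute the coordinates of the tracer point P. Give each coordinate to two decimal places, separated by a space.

0.70 -6.08

A=(0,0), D=(12.00,0)
B = A + 3.00·(cos263°, sin263°) = (-0.3656, -2.9776)
|BD| = 12.7191
circle(B,9.00) ∩ circle(D,6.00): a=8.1285, h=3.8635
  candidates: C₊=(6.6325,2.6815) cross=49.141; C₋=(8.4415,-4.8309) cross=-49.141
  mode - wants cross < 0 → take C=(8.4415,-4.8309) (cross=-49.141)
ex = (C−B)/|BC| = (0.9786,-0.2059); ey = (0.2059,0.9786)
P = B + 1.68·ex + -2.82·ey = (0.6977,-6.0831)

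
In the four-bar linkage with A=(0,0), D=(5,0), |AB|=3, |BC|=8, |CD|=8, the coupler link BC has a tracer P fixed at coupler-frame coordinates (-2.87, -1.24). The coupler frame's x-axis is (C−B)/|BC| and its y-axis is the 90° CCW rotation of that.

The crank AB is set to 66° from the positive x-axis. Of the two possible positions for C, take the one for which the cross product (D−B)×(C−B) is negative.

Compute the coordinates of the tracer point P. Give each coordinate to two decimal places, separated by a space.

0.98 5.86

A=(0,0), D=(5.00,0)
B = A + 3.00·(cos66°, sin66°) = (1.2202, 2.7406)
|BD| = 4.6688
circle(B,8.00) ∩ circle(D,8.00): a=2.3344, h=7.6518
  candidates: C₊=(7.6018,7.5651) cross=35.725; C₋=(-1.3816,-4.8245) cross=-35.725
  mode - wants cross < 0 → take C=(-1.3816,-4.8245) (cross=-35.725)
ex = (C−B)/|BC| = (-0.3252,-0.9456); ey = (0.9456,-0.3252)
P = B + -2.87·ex + -1.24·ey = (0.9810,5.8579)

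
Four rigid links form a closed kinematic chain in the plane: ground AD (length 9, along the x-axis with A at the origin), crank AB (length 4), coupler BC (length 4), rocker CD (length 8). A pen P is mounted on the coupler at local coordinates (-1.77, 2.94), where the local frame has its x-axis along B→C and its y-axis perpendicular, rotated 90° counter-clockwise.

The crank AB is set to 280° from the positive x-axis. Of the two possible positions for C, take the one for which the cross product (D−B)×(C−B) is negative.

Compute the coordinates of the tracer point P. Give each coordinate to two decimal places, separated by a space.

A=(0,0), D=(9.00,0)
B = A + 4.00·(cos280°, sin280°) = (0.6946, -3.9392)
|BD| = 9.1922
circle(B,4.00) ∩ circle(D,8.00): a=1.9852, h=3.4726
  candidates: C₊=(1.0002,0.0491) cross=31.921; C₋=(3.9764,-6.2261) cross=-31.921
  mode - wants cross < 0 → take C=(3.9764,-6.2261) (cross=-31.921)
ex = (C−B)/|BC| = (0.8205,-0.5717); ey = (0.5717,0.8205)
P = B + -1.77·ex + 2.94·ey = (0.9232,-0.5152)

0.92 -0.52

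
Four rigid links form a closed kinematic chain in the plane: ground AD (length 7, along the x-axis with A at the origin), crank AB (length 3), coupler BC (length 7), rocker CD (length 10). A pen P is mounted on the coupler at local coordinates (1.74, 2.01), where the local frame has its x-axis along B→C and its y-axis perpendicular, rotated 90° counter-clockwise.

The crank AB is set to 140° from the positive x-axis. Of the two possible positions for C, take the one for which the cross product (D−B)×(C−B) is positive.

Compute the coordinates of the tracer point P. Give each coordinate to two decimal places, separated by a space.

A=(0,0), D=(7.00,0)
B = A + 3.00·(cos140°, sin140°) = (-2.2981, 1.9284)
|BD| = 9.4960
circle(B,7.00) ∩ circle(D,10.00): a=2.0627, h=6.6892
  candidates: C₊=(1.0799,8.0593) cross=63.521; C₋=(-1.6368,-5.0403) cross=-63.521
  mode + wants cross > 0 → take C=(1.0799,8.0593) (cross=63.521)
ex = (C−B)/|BC| = (0.4826,0.8759); ey = (-0.8759,0.4826)
P = B + 1.74·ex + 2.01·ey = (-3.2189,4.4223)

-3.22 4.42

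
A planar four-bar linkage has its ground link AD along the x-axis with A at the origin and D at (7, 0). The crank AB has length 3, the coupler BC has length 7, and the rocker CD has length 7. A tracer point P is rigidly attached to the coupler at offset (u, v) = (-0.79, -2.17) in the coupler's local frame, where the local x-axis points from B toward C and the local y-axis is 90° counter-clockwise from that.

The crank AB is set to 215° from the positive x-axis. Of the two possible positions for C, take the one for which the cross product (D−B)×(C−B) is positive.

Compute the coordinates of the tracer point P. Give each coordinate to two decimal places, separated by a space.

-1.07 -3.57

A=(0,0), D=(7.00,0)
B = A + 3.00·(cos215°, sin215°) = (-2.4575, -1.7207)
|BD| = 9.6127
circle(B,7.00) ∩ circle(D,7.00): a=4.8064, h=5.0891
  candidates: C₊=(1.3603,4.1465) cross=48.920; C₋=(3.1822,-5.8673) cross=-48.920
  mode + wants cross > 0 → take C=(1.3603,4.1465) (cross=48.920)
ex = (C−B)/|BC| = (0.5454,0.8382); ey = (-0.8382,0.5454)
P = B + -0.79·ex + -2.17·ey = (-1.0695,-3.5664)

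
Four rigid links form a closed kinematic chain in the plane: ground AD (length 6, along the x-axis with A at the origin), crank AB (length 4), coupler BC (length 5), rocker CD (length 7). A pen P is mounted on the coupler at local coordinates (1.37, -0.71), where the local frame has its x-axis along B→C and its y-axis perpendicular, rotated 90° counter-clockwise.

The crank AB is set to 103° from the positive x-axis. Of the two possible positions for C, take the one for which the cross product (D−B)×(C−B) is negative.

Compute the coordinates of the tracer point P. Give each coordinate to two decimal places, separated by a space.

-1.61 2.53

A=(0,0), D=(6.00,0)
B = A + 4.00·(cos103°, sin103°) = (-0.8998, 3.8975)
|BD| = 7.9245
circle(B,5.00) ∩ circle(D,7.00): a=2.4480, h=4.3598
  candidates: C₊=(3.3759,6.4895) cross=34.549; C₋=(-0.9126,-1.1025) cross=-34.549
  mode - wants cross < 0 → take C=(-0.9126,-1.1025) (cross=-34.549)
ex = (C−B)/|BC| = (-0.0026,-1.0000); ey = (1.0000,-0.0026)
P = B + 1.37·ex + -0.71·ey = (-1.6133,2.5293)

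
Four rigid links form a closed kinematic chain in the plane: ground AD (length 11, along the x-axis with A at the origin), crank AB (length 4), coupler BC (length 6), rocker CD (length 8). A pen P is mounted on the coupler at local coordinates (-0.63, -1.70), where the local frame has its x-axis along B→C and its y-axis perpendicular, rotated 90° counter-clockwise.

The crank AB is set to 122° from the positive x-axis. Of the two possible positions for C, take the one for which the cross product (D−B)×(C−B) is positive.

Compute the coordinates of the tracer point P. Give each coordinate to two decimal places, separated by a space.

A=(0,0), D=(11.00,0)
B = A + 4.00·(cos122°, sin122°) = (-2.1197, 3.3922)
|BD| = 13.5511
circle(B,6.00) ∩ circle(D,8.00): a=5.7424, h=1.7391
  candidates: C₊=(3.8753,3.6384) cross=23.567; C₋=(3.0046,0.2710) cross=-23.567
  mode + wants cross > 0 → take C=(3.8753,3.6384) (cross=23.567)
ex = (C−B)/|BC| = (0.9992,0.0410); ey = (-0.0410,0.9992)
P = B + -0.63·ex + -1.70·ey = (-2.6794,1.6678)

-2.68 1.67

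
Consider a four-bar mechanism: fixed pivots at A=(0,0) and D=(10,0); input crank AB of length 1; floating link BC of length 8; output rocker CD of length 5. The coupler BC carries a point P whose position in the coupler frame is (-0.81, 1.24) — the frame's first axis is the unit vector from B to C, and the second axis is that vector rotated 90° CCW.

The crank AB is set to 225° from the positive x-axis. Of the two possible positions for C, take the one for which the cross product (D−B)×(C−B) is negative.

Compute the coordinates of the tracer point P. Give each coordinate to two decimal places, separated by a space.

-0.98 0.75

A=(0,0), D=(10.00,0)
B = A + 1.00·(cos225°, sin225°) = (-0.7071, -0.7071)
|BD| = 10.7304
circle(B,8.00) ∩ circle(D,5.00): a=7.1825, h=3.5231
  candidates: C₊=(6.2276,3.2816) cross=37.804; C₋=(6.6919,-3.7492) cross=-37.804
  mode - wants cross < 0 → take C=(6.6919,-3.7492) (cross=-37.804)
ex = (C−B)/|BC| = (0.9249,-0.3803); ey = (0.3803,0.9249)
P = B + -0.81·ex + 1.24·ey = (-0.9847,0.7478)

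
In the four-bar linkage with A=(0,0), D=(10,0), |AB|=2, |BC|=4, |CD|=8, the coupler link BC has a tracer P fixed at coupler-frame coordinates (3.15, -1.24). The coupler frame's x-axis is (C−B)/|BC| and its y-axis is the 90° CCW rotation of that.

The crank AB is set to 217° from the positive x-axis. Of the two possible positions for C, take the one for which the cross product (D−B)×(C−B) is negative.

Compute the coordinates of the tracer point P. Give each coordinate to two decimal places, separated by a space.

A=(0,0), D=(10.00,0)
B = A + 2.00·(cos217°, sin217°) = (-1.5973, -1.2036)
|BD| = 11.6596
circle(B,4.00) ∩ circle(D,8.00): a=3.7714, h=1.3329
  candidates: C₊=(2.0164,0.5115) cross=15.541; C₋=(2.2916,-2.1401) cross=-15.541
  mode - wants cross < 0 → take C=(2.2916,-2.1401) (cross=-15.541)
ex = (C−B)/|BC| = (0.9722,-0.2341); ey = (0.2341,0.9722)
P = B + 3.15·ex + -1.24·ey = (1.1749,-3.1466)

1.17 -3.15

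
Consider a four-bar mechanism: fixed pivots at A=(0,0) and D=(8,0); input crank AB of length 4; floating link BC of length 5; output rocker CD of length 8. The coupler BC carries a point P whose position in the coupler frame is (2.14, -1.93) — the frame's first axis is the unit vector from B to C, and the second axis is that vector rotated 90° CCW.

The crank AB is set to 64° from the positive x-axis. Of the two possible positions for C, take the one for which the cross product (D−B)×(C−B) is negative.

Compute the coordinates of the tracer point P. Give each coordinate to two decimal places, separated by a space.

A=(0,0), D=(8.00,0)
B = A + 4.00·(cos64°, sin64°) = (1.7535, 3.5952)
|BD| = 7.2072
circle(B,5.00) ∩ circle(D,8.00): a=0.8980, h=4.9187
  candidates: C₊=(4.9854,7.4103) cross=35.450; C₋=(0.0782,-1.1158) cross=-35.450
  mode - wants cross < 0 → take C=(0.0782,-1.1158) (cross=-35.450)
ex = (C−B)/|BC| = (-0.3351,-0.9422); ey = (0.9422,-0.3351)
P = B + 2.14·ex + -1.93·ey = (-0.7820,2.2255)

-0.78 2.23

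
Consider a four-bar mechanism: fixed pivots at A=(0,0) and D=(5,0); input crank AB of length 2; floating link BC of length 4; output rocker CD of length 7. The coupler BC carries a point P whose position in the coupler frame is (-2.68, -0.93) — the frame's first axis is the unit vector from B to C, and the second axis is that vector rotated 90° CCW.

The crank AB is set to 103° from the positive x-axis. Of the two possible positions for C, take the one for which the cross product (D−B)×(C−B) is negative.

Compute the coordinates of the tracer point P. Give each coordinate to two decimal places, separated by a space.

-0.45 4.79

A=(0,0), D=(5.00,0)
B = A + 2.00·(cos103°, sin103°) = (-0.4499, 1.9487)
|BD| = 5.7878
circle(B,4.00) ∩ circle(D,7.00): a=0.0431, h=3.9998
  candidates: C₊=(0.9374,5.7005) cross=23.150; C₋=(-1.7560,-1.8320) cross=-23.150
  mode - wants cross < 0 → take C=(-1.7560,-1.8320) (cross=-23.150)
ex = (C−B)/|BC| = (-0.3265,-0.9452); ey = (0.9452,-0.3265)
P = B + -2.68·ex + -0.93·ey = (-0.4538,4.7855)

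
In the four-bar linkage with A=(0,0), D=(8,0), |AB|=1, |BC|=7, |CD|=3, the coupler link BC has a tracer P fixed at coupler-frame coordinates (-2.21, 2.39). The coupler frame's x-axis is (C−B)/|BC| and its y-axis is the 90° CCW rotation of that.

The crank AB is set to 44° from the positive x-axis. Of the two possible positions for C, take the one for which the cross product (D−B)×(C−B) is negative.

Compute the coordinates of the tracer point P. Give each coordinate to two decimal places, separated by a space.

-0.03 3.86

A=(0,0), D=(8.00,0)
B = A + 1.00·(cos44°, sin44°) = (0.7193, 0.6947)
|BD| = 7.3137
circle(B,7.00) ∩ circle(D,3.00): a=6.3914, h=2.8547
  candidates: C₊=(7.3530,2.9294) cross=20.879; C₋=(6.8108,-2.7542) cross=-20.879
  mode - wants cross < 0 → take C=(6.8108,-2.7542) (cross=-20.879)
ex = (C−B)/|BC| = (0.8702,-0.4927); ey = (0.4927,0.8702)
P = B + -2.21·ex + 2.39·ey = (-0.0263,3.8633)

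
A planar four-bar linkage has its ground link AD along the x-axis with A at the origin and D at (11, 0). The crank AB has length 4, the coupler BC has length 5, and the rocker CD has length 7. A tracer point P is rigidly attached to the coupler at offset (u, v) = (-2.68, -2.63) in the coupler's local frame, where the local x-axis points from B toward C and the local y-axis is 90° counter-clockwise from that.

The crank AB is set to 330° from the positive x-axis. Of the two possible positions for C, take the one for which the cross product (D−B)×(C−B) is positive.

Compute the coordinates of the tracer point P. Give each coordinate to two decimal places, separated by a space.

A=(0,0), D=(11.00,0)
B = A + 4.00·(cos330°, sin330°) = (3.4641, -2.0000)
|BD| = 7.7968
circle(B,5.00) ∩ circle(D,7.00): a=2.3593, h=4.4084
  candidates: C₊=(4.6136,2.8661) cross=34.371; C₋=(6.8753,-5.6557) cross=-34.371
  mode + wants cross > 0 → take C=(4.6136,2.8661) (cross=34.371)
ex = (C−B)/|BC| = (0.2299,0.9732); ey = (-0.9732,0.2299)
P = B + -2.68·ex + -2.63·ey = (5.4075,-5.2129)

5.41 -5.21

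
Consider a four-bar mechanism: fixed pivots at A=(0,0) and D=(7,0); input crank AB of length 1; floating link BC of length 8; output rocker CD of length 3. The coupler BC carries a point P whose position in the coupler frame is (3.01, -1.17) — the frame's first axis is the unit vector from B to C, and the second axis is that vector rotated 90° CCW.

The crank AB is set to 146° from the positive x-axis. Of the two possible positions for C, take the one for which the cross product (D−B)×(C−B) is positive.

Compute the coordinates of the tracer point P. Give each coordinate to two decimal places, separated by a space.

2.39 0.36

A=(0,0), D=(7.00,0)
B = A + 1.00·(cos146°, sin146°) = (-0.8290, 0.5592)
|BD| = 7.8490
circle(B,8.00) ∩ circle(D,3.00): a=7.4281, h=2.9703
  candidates: C₊=(6.7918,2.9928) cross=23.314; C₋=(6.3686,-2.9328) cross=-23.314
  mode + wants cross > 0 → take C=(6.7918,2.9928) (cross=23.314)
ex = (C−B)/|BC| = (0.9526,0.3042); ey = (-0.3042,0.9526)
P = B + 3.01·ex + -1.17·ey = (2.3942,0.3603)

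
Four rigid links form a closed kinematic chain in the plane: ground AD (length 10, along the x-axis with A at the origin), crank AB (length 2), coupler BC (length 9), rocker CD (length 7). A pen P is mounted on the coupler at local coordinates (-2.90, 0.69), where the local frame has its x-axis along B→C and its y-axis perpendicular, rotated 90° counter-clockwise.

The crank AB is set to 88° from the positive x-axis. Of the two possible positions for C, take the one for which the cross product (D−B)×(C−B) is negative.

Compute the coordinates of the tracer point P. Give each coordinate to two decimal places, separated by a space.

A=(0,0), D=(10.00,0)
B = A + 2.00·(cos88°, sin88°) = (0.0698, 1.9988)
|BD| = 10.1294
circle(B,9.00) ∩ circle(D,7.00): a=6.6442, h=6.0707
  candidates: C₊=(7.7813,6.6391) cross=61.493; C₋=(5.3855,-5.2637) cross=-61.493
  mode - wants cross < 0 → take C=(5.3855,-5.2637) (cross=-61.493)
ex = (C−B)/|BC| = (0.5906,-0.8069); ey = (0.8069,0.5906)
P = B + -2.90·ex + 0.69·ey = (-1.0862,4.7464)

-1.09 4.75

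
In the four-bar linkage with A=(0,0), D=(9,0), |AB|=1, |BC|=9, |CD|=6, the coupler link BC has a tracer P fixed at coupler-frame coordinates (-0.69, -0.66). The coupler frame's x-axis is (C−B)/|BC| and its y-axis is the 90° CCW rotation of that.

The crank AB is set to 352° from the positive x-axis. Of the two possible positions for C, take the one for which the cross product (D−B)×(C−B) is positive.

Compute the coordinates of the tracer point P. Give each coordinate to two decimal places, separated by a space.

A=(0,0), D=(9.00,0)
B = A + 1.00·(cos352°, sin352°) = (0.9903, -0.1392)
|BD| = 8.0109
circle(B,9.00) ∩ circle(D,6.00): a=6.8141, h=5.8794
  candidates: C₊=(7.7012,5.8577) cross=47.100; C₋=(7.9055,-5.8993) cross=-47.100
  mode + wants cross > 0 → take C=(7.7012,5.8577) (cross=47.100)
ex = (C−B)/|BC| = (0.7457,0.6663); ey = (-0.6663,0.7457)
P = B + -0.69·ex + -0.66·ey = (0.9155,-1.0911)

0.92 -1.09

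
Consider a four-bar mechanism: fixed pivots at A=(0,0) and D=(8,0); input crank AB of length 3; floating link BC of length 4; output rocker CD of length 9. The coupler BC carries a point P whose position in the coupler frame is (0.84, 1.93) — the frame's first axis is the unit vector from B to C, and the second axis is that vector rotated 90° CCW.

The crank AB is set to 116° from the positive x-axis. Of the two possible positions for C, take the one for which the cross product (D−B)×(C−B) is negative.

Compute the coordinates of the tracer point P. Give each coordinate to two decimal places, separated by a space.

A=(0,0), D=(8.00,0)
B = A + 3.00·(cos116°, sin116°) = (-1.3151, 2.6964)
|BD| = 9.6975
circle(B,4.00) ∩ circle(D,9.00): a=1.4974, h=3.7092
  candidates: C₊=(1.1546,5.8429) cross=35.970; C₋=(-0.9081,-1.2829) cross=-35.970
  mode - wants cross < 0 → take C=(-0.9081,-1.2829) (cross=-35.970)
ex = (C−B)/|BC| = (0.1018,-0.9948); ey = (0.9948,0.1018)
P = B + 0.84·ex + 1.93·ey = (0.6903,2.0571)

0.69 2.06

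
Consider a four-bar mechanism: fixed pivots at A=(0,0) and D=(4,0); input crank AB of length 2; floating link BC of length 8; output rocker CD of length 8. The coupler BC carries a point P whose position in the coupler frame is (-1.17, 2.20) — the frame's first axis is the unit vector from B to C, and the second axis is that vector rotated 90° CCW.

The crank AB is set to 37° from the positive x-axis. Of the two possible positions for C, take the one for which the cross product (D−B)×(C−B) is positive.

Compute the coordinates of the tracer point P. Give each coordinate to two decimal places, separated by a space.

-0.87 1.56

A=(0,0), D=(4.00,0)
B = A + 2.00·(cos37°, sin37°) = (1.5973, 1.2036)
|BD| = 2.6873
circle(B,8.00) ∩ circle(D,8.00): a=1.3437, h=7.8864
  candidates: C₊=(6.3308,7.6529) cross=21.193; C₋=(-0.7336,-6.4493) cross=-21.193
  mode + wants cross > 0 → take C=(6.3308,7.6529) (cross=21.193)
ex = (C−B)/|BC| = (0.5917,0.8062); ey = (-0.8062,0.5917)
P = B + -1.17·ex + 2.20·ey = (-0.8686,1.5622)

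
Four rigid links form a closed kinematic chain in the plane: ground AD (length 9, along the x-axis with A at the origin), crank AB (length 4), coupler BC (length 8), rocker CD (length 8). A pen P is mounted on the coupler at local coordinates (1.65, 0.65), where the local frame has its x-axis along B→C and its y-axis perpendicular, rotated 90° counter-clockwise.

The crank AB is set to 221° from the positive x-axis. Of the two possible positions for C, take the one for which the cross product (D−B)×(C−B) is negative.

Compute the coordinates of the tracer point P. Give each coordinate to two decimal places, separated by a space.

-1.25 -2.81

A=(0,0), D=(9.00,0)
B = A + 4.00·(cos221°, sin221°) = (-3.0188, -2.6242)
|BD| = 12.3020
circle(B,8.00) ∩ circle(D,8.00): a=6.1510, h=5.1152
  candidates: C₊=(1.8994,3.6853) cross=62.927; C₋=(4.0817,-6.3096) cross=-62.927
  mode - wants cross < 0 → take C=(4.0817,-6.3096) (cross=-62.927)
ex = (C−B)/|BC| = (0.8876,-0.4607); ey = (0.4607,0.8876)
P = B + 1.65·ex + 0.65·ey = (-1.2549,-2.8074)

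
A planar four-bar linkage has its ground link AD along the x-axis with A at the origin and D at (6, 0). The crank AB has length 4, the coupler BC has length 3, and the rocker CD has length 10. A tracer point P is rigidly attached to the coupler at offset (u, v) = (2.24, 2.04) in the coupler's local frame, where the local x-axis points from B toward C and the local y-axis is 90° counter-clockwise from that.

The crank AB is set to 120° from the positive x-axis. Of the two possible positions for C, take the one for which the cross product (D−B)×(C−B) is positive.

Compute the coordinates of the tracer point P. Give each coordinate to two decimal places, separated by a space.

A=(0,0), D=(6.00,0)
B = A + 4.00·(cos120°, sin120°) = (-2.0000, 3.4641)
|BD| = 8.7178
circle(B,3.00) ∩ circle(D,10.00): a=-0.8603, h=2.8740
  candidates: C₊=(-1.6475,6.4433) cross=25.055; C₋=(-3.9315,1.1686) cross=-25.055
  mode + wants cross > 0 → take C=(-1.6475,6.4433) (cross=25.055)
ex = (C−B)/|BC| = (0.1175,0.9931); ey = (-0.9931,0.1175)
P = B + 2.24·ex + 2.04·ey = (-3.7626,5.9283)

-3.76 5.93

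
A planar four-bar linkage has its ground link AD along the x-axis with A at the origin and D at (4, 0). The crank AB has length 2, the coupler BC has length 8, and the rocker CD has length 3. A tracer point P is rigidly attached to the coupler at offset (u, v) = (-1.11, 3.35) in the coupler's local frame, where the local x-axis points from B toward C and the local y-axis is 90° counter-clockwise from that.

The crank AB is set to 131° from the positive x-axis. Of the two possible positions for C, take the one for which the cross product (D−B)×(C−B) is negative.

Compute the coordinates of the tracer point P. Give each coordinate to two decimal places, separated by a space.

A=(0,0), D=(4.00,0)
B = A + 2.00·(cos131°, sin131°) = (-1.3121, 1.5094)
|BD| = 5.5224
circle(B,8.00) ∩ circle(D,3.00): a=7.7409, h=2.0195
  candidates: C₊=(6.6860,1.3362) cross=11.152; C₋=(5.5821,-2.5489) cross=-11.152
  mode - wants cross < 0 → take C=(5.5821,-2.5489) (cross=-11.152)
ex = (C−B)/|BC| = (0.8618,-0.5073); ey = (0.5073,0.8618)
P = B + -1.11·ex + 3.35·ey = (-0.5693,4.9595)

-0.57 4.96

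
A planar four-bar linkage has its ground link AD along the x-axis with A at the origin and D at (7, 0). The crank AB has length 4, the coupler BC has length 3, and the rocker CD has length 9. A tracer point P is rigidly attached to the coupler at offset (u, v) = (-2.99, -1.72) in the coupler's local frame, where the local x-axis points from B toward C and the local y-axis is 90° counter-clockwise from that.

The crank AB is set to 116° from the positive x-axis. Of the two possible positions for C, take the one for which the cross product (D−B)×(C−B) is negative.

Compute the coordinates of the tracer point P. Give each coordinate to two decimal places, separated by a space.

-3.24 6.71

A=(0,0), D=(7.00,0)
B = A + 4.00·(cos116°, sin116°) = (-1.7535, 3.5952)
|BD| = 9.4630
circle(B,3.00) ∩ circle(D,9.00): a=0.9272, h=2.8531
  candidates: C₊=(0.1882,5.8821) cross=26.999; C₋=(-1.9797,0.6037) cross=-26.999
  mode - wants cross < 0 → take C=(-1.9797,0.6037) (cross=-26.999)
ex = (C−B)/|BC| = (-0.0754,-0.9972); ey = (0.9972,-0.0754)
P = B + -2.99·ex + -1.72·ey = (-3.2431,6.7064)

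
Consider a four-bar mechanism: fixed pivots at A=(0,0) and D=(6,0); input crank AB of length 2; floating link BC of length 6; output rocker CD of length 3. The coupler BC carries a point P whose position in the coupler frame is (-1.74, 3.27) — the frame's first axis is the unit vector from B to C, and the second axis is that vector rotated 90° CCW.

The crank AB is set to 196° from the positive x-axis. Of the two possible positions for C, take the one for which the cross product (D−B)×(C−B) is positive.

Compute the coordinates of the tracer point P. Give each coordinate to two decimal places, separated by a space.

-4.80 1.78

A=(0,0), D=(6.00,0)
B = A + 2.00·(cos196°, sin196°) = (-1.9225, -0.5513)
|BD| = 7.9417
circle(B,6.00) ∩ circle(D,3.00): a=5.6707, h=1.9603
  candidates: C₊=(3.5985,1.7979) cross=15.568; C₋=(3.8706,-2.1132) cross=-15.568
  mode + wants cross > 0 → take C=(3.5985,1.7979) (cross=15.568)
ex = (C−B)/|BC| = (0.9202,0.3915); ey = (-0.3915,0.9202)
P = B + -1.74·ex + 3.27·ey = (-4.8039,1.7764)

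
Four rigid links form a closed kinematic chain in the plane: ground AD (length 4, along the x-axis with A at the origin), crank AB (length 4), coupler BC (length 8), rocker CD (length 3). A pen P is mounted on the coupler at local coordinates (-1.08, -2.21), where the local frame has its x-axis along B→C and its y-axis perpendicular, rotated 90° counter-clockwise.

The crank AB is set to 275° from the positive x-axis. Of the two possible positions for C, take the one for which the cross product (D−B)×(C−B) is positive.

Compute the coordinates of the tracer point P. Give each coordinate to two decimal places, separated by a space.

1.75 -6.01

A=(0,0), D=(4.00,0)
B = A + 4.00·(cos275°, sin275°) = (0.3486, -3.9848)
|BD| = 5.4047
circle(B,8.00) ∩ circle(D,3.00): a=7.7905, h=1.8188
  candidates: C₊=(4.2709,2.9877) cross=9.830; C₋=(6.9528,0.5302) cross=-9.830
  mode + wants cross > 0 → take C=(4.2709,2.9877) (cross=9.830)
ex = (C−B)/|BC| = (0.4903,0.8716); ey = (-0.8716,0.4903)
P = B + -1.08·ex + -2.21·ey = (1.7453,-6.0096)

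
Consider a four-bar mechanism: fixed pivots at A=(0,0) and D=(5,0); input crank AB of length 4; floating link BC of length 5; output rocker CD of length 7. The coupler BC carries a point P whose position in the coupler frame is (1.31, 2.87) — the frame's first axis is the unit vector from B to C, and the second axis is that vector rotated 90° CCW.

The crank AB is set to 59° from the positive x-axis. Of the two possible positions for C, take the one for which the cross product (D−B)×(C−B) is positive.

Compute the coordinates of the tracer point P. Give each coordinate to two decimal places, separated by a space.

0.95 6.38

A=(0,0), D=(5.00,0)
B = A + 4.00·(cos59°, sin59°) = (2.0602, 3.4287)
|BD| = 4.5165
circle(B,5.00) ∩ circle(D,7.00): a=-0.3987, h=4.9841
  candidates: C₊=(5.5843,6.9756) cross=22.510; C₋=(-1.9830,0.4871) cross=-22.510
  mode + wants cross > 0 → take C=(5.5843,6.9756) (cross=22.510)
ex = (C−B)/|BC| = (0.7048,0.7094); ey = (-0.7094,0.7048)
P = B + 1.31·ex + 2.87·ey = (0.9476,6.3808)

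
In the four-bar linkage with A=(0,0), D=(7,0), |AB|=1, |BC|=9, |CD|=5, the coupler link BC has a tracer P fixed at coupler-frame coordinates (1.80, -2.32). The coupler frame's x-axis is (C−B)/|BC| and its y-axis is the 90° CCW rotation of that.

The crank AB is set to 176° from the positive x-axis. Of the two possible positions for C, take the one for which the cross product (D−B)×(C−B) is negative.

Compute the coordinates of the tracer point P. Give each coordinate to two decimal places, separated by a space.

A=(0,0), D=(7.00,0)
B = A + 1.00·(cos176°, sin176°) = (-0.9976, 0.0698)
|BD| = 7.9979
circle(B,9.00) ∩ circle(D,5.00): a=7.4999, h=4.9751
  candidates: C₊=(6.5454,4.9793) cross=39.790; C₋=(6.4586,-4.9706) cross=-39.790
  mode - wants cross < 0 → take C=(6.4586,-4.9706) (cross=-39.790)
ex = (C−B)/|BC| = (0.8285,-0.5600); ey = (0.5600,0.8285)
P = B + 1.80·ex + -2.32·ey = (-0.8056,-2.8604)

-0.81 -2.86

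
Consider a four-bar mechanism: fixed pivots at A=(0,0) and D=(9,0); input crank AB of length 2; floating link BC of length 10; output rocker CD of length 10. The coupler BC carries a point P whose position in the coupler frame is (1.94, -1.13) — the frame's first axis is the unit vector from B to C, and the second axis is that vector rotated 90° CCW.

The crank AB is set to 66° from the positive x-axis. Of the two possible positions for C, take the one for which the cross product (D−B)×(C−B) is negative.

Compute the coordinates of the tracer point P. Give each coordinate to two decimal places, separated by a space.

0.12 -0.31

A=(0,0), D=(9.00,0)
B = A + 2.00·(cos66°, sin66°) = (0.8135, 1.8271)
|BD| = 8.3879
circle(B,10.00) ∩ circle(D,10.00): a=4.1940, h=9.0780
  candidates: C₊=(6.8841,9.7736) cross=76.146; C₋=(2.9293,-7.9465) cross=-76.146
  mode - wants cross < 0 → take C=(2.9293,-7.9465) (cross=-76.146)
ex = (C−B)/|BC| = (0.2116,-0.9774); ey = (0.9774,0.2116)
P = B + 1.94·ex + -1.13·ey = (0.1195,-0.3081)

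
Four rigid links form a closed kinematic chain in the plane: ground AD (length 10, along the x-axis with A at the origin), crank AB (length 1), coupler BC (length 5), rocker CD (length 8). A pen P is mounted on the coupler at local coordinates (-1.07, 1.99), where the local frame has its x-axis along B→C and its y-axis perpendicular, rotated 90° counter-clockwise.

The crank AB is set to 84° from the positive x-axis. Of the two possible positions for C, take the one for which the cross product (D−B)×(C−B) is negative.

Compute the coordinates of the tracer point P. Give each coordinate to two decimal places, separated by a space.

A=(0,0), D=(10.00,0)
B = A + 1.00·(cos84°, sin84°) = (0.1045, 0.9945)
|BD| = 9.9453
circle(B,5.00) ∩ circle(D,8.00): a=3.0119, h=3.9910
  candidates: C₊=(3.5005,4.6643) cross=39.692; C₋=(2.7023,-3.2777) cross=-39.692
  mode - wants cross < 0 → take C=(2.7023,-3.2777) (cross=-39.692)
ex = (C−B)/|BC| = (0.5195,-0.8544); ey = (0.8544,0.5195)
P = B + -1.07·ex + 1.99·ey = (1.2489,2.9427)

1.25 2.94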